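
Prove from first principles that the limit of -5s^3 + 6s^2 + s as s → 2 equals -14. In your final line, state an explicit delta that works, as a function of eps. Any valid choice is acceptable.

delta = min(1, eps/64)

Let eps > 0 be given. We want delta > 0 such that 0 < |s − 2| < delta implies |(-5s^3 + 6s^2 + s) + 14| < eps.
(-5s^3 + 6s^2 + s) + 14 = -5s^3 + 6s^2 + s + 14 = (s − 2)(-5s^2 - 4s - 7).
So |(-5s^3 + 6s^2 + s) + 14| = |s − 2|·|-5s^2 - 4s - 7|.
Require delta ≤ 1. Then |s − 2| < 1 gives |s| < 3, and by the triangle inequality |-5s^2 - 4s - 7| ≤ 5·3^2 + 4·3 + 7 = 64.
Hence |(-5s^3 + 6s^2 + s) + 14| ≤ 64|s − 2| < eps provided |s − 2| < eps/64.
Take delta = min(1, eps/64). Then 0 < |s − 2| < delta gives both |s − 2| < 1 and |s − 2| < eps/64, so |(-5s^3 + 6s^2 + s) + 14| < eps.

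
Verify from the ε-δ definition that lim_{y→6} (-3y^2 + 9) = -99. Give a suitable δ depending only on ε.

Let ε > 0 be given. We want δ > 0 such that 0 < |y − 6| < δ implies |(-3y^2 + 9) + 99| < ε.
(-3y^2 + 9) + 99 = -3y^2 + 108 = (y − 6)(-3y - 18).
So |(-3y^2 + 9) + 99| = |y − 6|·|-3y - 18|.
Assume first that |y − 6| < 2, so |y| < 8. Then |-3y - 18| ≤ 3·8 + 18 = 42.
Hence |(-3y^2 + 9) + 99| ≤ 42|y − 6| < ε provided |y − 6| < ε/42.
Take δ = min(2, ε/42). Then 0 < |y − 6| < δ gives both |y − 6| < 2 and |y − 6| < ε/42, so |(-3y^2 + 9) + 99| < ε.

δ = min(2, ε/42)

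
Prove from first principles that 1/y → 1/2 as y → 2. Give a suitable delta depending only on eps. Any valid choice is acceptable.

Let eps > 0. We seek delta > 0 such that 0 < |y − 2| < delta implies |1/y − (1/2)| < eps.
|1/y − (1/2)| = |2 − y|/(2·|y|) = |y − 2|/(2|y|).
Require delta ≤ 1 so that |y| > 2 − 1 = 1, hence 2|y| > 2.
Then |1/y − (1/2)| < |y − 2|/2, which is < eps when |y − 2| < 2eps.
Take delta = min(1, 2eps). Then 0 < |y − 2| < delta gives both |y − 2| < 1 and |y − 2| < 2eps, so |1/y − (1/2)| < eps.

delta = min(1, 2eps)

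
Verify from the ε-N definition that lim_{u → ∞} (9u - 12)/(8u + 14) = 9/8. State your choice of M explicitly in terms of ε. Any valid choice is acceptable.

Let ε > 0. We seek M > 0 such that u > M implies |(9u - 12)/(8u + 14) − (9/8)| < ε.
(9u - 12)/(8u + 14) − (9/8) = (8(9u - 12) − 9(8u + 14)) / (8(8u + 14)) = -222/(8(8u + 14)).
For u > 0 we have 8u + 14 > 8u, so |(9u - 12)/(8u + 14) − (9/8)| = 222/(8(8u + 14)) < 222/(8·8u) = (111/32)/u.
Thus |(9u - 12)/(8u + 14) − (9/8)| < ε whenever u > (111/32)/ε.
Take M = (111/32)/ε. If u > M then |(9u - 12)/(8u + 14) − (9/8)| < (111/32)/u < ε.

M = (111/32)/ε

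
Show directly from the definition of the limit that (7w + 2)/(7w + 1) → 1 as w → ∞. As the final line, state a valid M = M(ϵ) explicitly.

M = (1/7)/ϵ

Suppose ϵ > 0. We seek M > 0 such that w > M implies |(7w + 2)/(7w + 1) − 1| < ϵ.
(7w + 2)/(7w + 1) − 1 = (7(7w + 2) − 7(7w + 1)) / (7(7w + 1)) = 7/(7(7w + 1)).
For w > 0 we have 7w + 1 > 7w, so |(7w + 2)/(7w + 1) − 1| = 7/(7(7w + 1)) < 7/(7·7w) = (1/7)/w.
Thus |(7w + 2)/(7w + 1) − 1| < ϵ whenever w > (1/7)/ϵ.
Take M = (1/7)/ϵ. If w > M then |(7w + 2)/(7w + 1) − 1| < (1/7)/w < ϵ.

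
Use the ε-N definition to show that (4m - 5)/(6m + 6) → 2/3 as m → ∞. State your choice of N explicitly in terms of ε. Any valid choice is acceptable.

N = (3/2)/ε

Let ε > 0 be given. For m ≥ 1, |(4m - 5)/(6m + 6) − (2/3)| = |-54|/(6(6m + 6)) = 54/(6(6m + 6)).
Since 6m + 6 ≥ 6m for m ≥ 1, this is ≤ 54/(6·6m) = (3/2)/m.
So |(4m - 5)/(6m + 6) − (2/3)| < ε whenever m > (3/2)/ε.
Take N = (3/2)/ε. If m > N then |(4m - 5)/(6m + 6) − (2/3)| ≤ (3/2)/m < ε.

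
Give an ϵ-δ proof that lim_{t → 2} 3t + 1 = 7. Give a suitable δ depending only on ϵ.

δ = ϵ/3

Fix ϵ > 0. We need δ > 0 so that 0 < |t − 2| < δ implies |(3t + 1) − 7| < ϵ.
Since (3t + 1) − 7 = 3(t − 2), we have |(3t + 1) − 7| = 3|t − 2|.
So 3|t − 2| < ϵ exactly when |t − 2| < ϵ/3.
Take δ = ϵ/3. If 0 < |t − 2| < δ then |(3t + 1) − 7| = 3|t − 2| < 3·(ϵ/3) = ϵ.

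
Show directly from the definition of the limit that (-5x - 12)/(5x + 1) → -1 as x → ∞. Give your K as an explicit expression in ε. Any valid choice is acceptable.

K = (11/5)/ε

Let ε > 0. We seek K > 0 such that x > K implies |(-5x - 12)/(5x + 1) + 1| < ε.
(-5x - 12)/(5x + 1) + 1 = (5(-5x - 12) − (-5)(5x + 1)) / (5(5x + 1)) = -55/(5(5x + 1)).
For x > 0 we have 5x + 1 > 5x, so |(-5x - 12)/(5x + 1) + 1| = 55/(5(5x + 1)) < 55/(5·5x) = (11/5)/x.
Thus |(-5x - 12)/(5x + 1) + 1| < ε whenever x > (11/5)/ε.
Take K = (11/5)/ε. If x > K then |(-5x - 12)/(5x + 1) + 1| < (11/5)/x < ε.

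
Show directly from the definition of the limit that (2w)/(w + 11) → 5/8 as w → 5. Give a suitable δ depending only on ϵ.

Suppose ϵ > 0. We want δ > 0 with 0 < |w − 5| < δ ⇒ |(2w)/(w + 11) − (5/8)| < ϵ.
Combining over a common denominator, (2w)/(w + 11) − (5/8) = [(2w)·16 − 10·(w + 11)] / [16·(w + 11)] = 22(w − 5) / (16(w + 11)).
So |(2w)/(w + 11) − (5/8)| = 22|w − 5| / (16·|w + 11|).
Restrict δ ≤ 8. Then |w − 5| < 8 gives |w + 11| = |(w − 5) + 16| ≥ 16 − 8 = 8.
Hence |(2w)/(w + 11) − (5/8)| < 22|w − 5|/(16·8) = (11/64)|w − 5|, which is < ϵ once |w − 5| < (64/11)ϵ.
Take δ = min(8, (64/11)ϵ). Then 0 < |w − 5| < δ forces both bounds, so |(2w)/(w + 11) − (5/8)| < ϵ.

δ = min(8, (64/11)ϵ)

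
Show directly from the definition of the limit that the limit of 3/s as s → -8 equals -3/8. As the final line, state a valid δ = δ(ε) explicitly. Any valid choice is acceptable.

Fix ε > 0. We seek δ > 0 such that 0 < |s + 8| < δ implies |3/s + 3/8| < ε.
|3/s + 3/8| = 3·|-8 − s|/(8·|s|) = 3|s + 8|/(8|s|).
Require δ ≤ 4 so that |s| > 8 − 4 = 4, hence 8|s| > 32.
Then |3/s + 3/8| < 3|s + 8|/32, which is < ε when |s + 8| < (32/3)ε.
Take δ = min(4, (32/3)ε). Then 0 < |s + 8| < δ gives both |s + 8| < 4 and |s + 8| < (32/3)ε, so |3/s + 3/8| < ε.

δ = min(4, (32/3)ε)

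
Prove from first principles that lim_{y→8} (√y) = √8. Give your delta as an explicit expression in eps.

Fix eps > 0. We want delta > 0 such that 0 < |y − 8| < delta implies |√y − √8| < eps.
Multiplying by the conjugate, |√y − √8| = |y − 8|/(√y + √8).
Restrict delta ≤ 8 so that |y − 8| < 8 forces y > 0, and then √y + √8 > √8.
Hence |√y − √8| < |y − 8|/√8, which is < eps once |y − 8| < √8·eps.
Take delta = min(8, √8·eps). If 0 < |y − 8| < delta then y > 0 and |√y − √8| < |y − 8|/√8 < eps.

delta = min(8, √8·eps)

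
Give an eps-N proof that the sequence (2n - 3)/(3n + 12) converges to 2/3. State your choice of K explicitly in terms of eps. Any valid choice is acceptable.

Fix eps > 0. For n ≥ 1, |(2n - 3)/(3n + 12) − (2/3)| = |-33|/(3(3n + 12)) = 33/(3(3n + 12)).
Since 3n + 12 ≥ 3n for n ≥ 1, this is ≤ 33/(3·3n) = (11/3)/n.
So |(2n - 3)/(3n + 12) − (2/3)| < eps whenever n > (11/3)/eps.
Take K = (11/3)/eps. If n > K then |(2n - 3)/(3n + 12) − (2/3)| ≤ (11/3)/n < eps.

K = (11/3)/eps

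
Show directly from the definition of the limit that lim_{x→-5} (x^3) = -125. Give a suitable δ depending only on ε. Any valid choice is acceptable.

Fix ε > 0. We seek δ > 0 with 0 < |x + 5| < δ ⇒ |x^3 + 125| < ε.
Factor: x^3 + 125 = (x + 5)(x^2 - 5x + 25), so |x^3 + 125| = |x + 5|·|x^2 - 5x + 25|.
Impose δ ≤ 1 so that |x| < 6; then |x^2 - 5x + 25| ≤ 91.
Hence |x^3 + 125| ≤ 91|x + 5|, which is < ε once |x + 5| < ε/91.
Take δ = min(1, ε/91). If 0 < |x + 5| < δ then both bounds hold and |x^3 + 125| ≤ 91|x + 5| < 91·(ε/91) = ε.

δ = min(1, ε/91)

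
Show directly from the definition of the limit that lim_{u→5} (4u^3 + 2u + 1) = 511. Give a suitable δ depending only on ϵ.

δ = min(1, ϵ/366)

Let ϵ > 0 be given. We want δ > 0 such that 0 < |u − 5| < δ implies |(4u^3 + 2u + 1) − 511| < ϵ.
(4u^3 + 2u + 1) − 511 = 4u^3 + 2u - 510 = (u − 5)(4u^2 + 20u + 102).
So |(4u^3 + 2u + 1) − 511| = |u − 5|·|4u^2 + 20u + 102|.
Require δ ≤ 1. Then |u − 5| < 1 gives |u| < 6, and by the triangle inequality |4u^2 + 20u + 102| ≤ 4·6^2 + 20·6 + 102 = 366.
Hence |(4u^3 + 2u + 1) − 511| ≤ 366|u − 5| < ϵ provided |u − 5| < ϵ/366.
Take δ = min(1, ϵ/366). Then 0 < |u − 5| < δ gives both |u − 5| < 1 and |u − 5| < ϵ/366, so |(4u^3 + 2u + 1) − 511| < ϵ.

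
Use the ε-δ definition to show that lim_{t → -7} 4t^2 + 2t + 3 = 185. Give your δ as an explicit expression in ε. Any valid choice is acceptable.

δ = min(2, ε/62)

Suppose ε > 0. We want δ > 0 such that 0 < |t + 7| < δ implies |(4t^2 + 2t + 3) − 185| < ε.
(4t^2 + 2t + 3) − 185 = 4t^2 + 2t - 182 = (t + 7)(4t - 26).
So |(4t^2 + 2t + 3) − 185| = |t + 7|·|4t - 26|.
Require δ ≤ 2. Then |t + 7| < 2 gives |t| < 9, and by the triangle inequality |4t - 26| ≤ 4·9 + 26 = 62.
Hence |(4t^2 + 2t + 3) − 185| ≤ 62|t + 7| < ε provided |t + 7| < ε/62.
Choosing δ = min(2, ε/62) ensures both conditions, hence |(4t^2 + 2t + 3) − 185| < ε.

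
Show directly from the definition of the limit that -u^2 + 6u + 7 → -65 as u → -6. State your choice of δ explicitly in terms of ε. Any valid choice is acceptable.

Let ε > 0 be given. We want δ > 0 such that 0 < |u + 6| < δ implies |(-u^2 + 6u + 7) + 65| < ε.
(-u^2 + 6u + 7) + 65 = -u^2 + 6u + 72 = (u + 6)(-u + 12).
So |(-u^2 + 6u + 7) + 65| = |u + 6|·|-u + 12|.
Assume first that |u + 6| < 1, so |u| < 7. Then |-u + 12| ≤ 7 + 12 = 19.
Hence |(-u^2 + 6u + 7) + 65| ≤ 19|u + 6| < ε provided |u + 6| < ε/19.
Take δ = min(1, ε/19). Then 0 < |u + 6| < δ gives both |u + 6| < 1 and |u + 6| < ε/19, so |(-u^2 + 6u + 7) + 65| < ε.

δ = min(1, ε/19)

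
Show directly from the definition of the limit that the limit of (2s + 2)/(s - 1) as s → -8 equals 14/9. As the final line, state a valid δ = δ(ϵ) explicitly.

Let ϵ > 0 be given. We want δ > 0 with 0 < |s + 8| < δ ⇒ |(2s + 2)/(s - 1) − (14/9)| < ϵ.
Combining over a common denominator, (2s + 2)/(s - 1) − (14/9) = [(2s + 2)·(-9) − (-14)·(s - 1)] / [(-9)·(s - 1)] = -4(s + 8) / ((-9)(s - 1)).
So |(2s + 2)/(s - 1) − (14/9)| = 4|s + 8| / (9·|s − 1|).
Require δ ≤ 9/2, so |s − 1| ≥ |-9| − |s + 8| > 9 − 9/2 = 9/2.
Hence |(2s + 2)/(s - 1) − (14/9)| < 4|s + 8|/(9·(9/2)) = (8/81)|s + 8|, which is < ϵ once |s + 8| < (81/8)ϵ.
Take δ = min(9/2, (81/8)ϵ). Then 0 < |s + 8| < δ forces both bounds, so |(2s + 2)/(s - 1) − (14/9)| < ϵ.

δ = min(9/2, (81/8)ϵ)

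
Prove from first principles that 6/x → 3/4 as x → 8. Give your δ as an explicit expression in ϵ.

Let ϵ > 0 be given. We seek δ > 0 such that 0 < |x − 8| < δ implies |6/x − (3/4)| < ϵ.
|6/x − (3/4)| = 6·|8 − x|/(8·|x|) = 6|x − 8|/(8|x|).
Require δ ≤ 4 so that |x| > 8 − 4 = 4, hence 8|x| > 32.
Then |6/x − (3/4)| < 6|x − 8|/32, which is < ϵ when |x − 8| < (16/3)ϵ.
Take δ = min(4, (16/3)ϵ). Then 0 < |x − 8| < δ gives both |x − 8| < 4 and |x − 8| < (16/3)ϵ, so |6/x − (3/4)| < ϵ.

δ = min(4, (16/3)ϵ)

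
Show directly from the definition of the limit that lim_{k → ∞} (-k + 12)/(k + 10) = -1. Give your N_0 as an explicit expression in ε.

N_0 = 22/ε

Let ε > 0 be given. For k ≥ 1, |(-k + 12)/(k + 10) + 1| = |22|/((k + 10)) = 22/((k + 10)).
Since k + 10 ≥ k for k ≥ 1, this is ≤ 22/(k) = 22/k.
So |(-k + 12)/(k + 10) + 1| < ε whenever k > 22/ε.
Take N_0 = 22/ε. If k > N_0 then |(-k + 12)/(k + 10) + 1| ≤ 22/k < ε.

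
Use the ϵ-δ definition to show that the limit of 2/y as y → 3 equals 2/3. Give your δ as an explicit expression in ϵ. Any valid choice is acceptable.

δ = min(3/2, (9/4)ϵ)

Let ϵ > 0. We seek δ > 0 such that 0 < |y − 3| < δ implies |2/y − (2/3)| < ϵ.
|2/y − (2/3)| = 2·|3 − y|/(3·|y|) = 2|y − 3|/(3|y|).
Restrict δ ≤ 3/2. Then |y − 3| < 3/2 gives |y| > 3/2, so 3|y| > 9/2.
Then |2/y − (2/3)| < 2|y − 3|/(9/2), which is < ϵ when |y − 3| < (9/4)ϵ.
Take δ = min(3/2, (9/4)ϵ). Then 0 < |y − 3| < δ gives both |y − 3| < 3/2 and |y − 3| < (9/4)ϵ, so |2/y − (2/3)| < ϵ.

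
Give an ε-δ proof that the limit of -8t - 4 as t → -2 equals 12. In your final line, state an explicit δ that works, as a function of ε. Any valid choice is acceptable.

Let ε > 0 be given. We need δ > 0 so that 0 < |t + 2| < δ implies |(-8t - 4) − 12| < ε.
|(-8t - 4) − 12| = |-8t - 16| = 8|t + 2|.
So 8|t + 2| < ε exactly when |t + 2| < ε/8.
Choosing δ = ε/8 gives |(-8t - 4) − 12| = 8|t + 2| < ε whenever |t + 2| < δ.

δ = ε/8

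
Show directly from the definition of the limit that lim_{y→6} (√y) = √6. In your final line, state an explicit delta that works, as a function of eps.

delta = min(6, √6·eps)

Suppose eps > 0. We want delta > 0 such that 0 < |y − 6| < delta implies |√y − √6| < eps.
Multiplying by the conjugate, |√y − √6| = |y − 6|/(√y + √6).
Restrict delta ≤ 6 so that |y − 6| < 6 forces y > 0, and then √y + √6 > √6.
Hence |√y − √6| < |y − 6|/√6, which is < eps once |y − 6| < √6·eps.
Take delta = min(6, √6·eps). If 0 < |y − 6| < delta then y > 0 and |√y − √6| < |y − 6|/√6 < eps.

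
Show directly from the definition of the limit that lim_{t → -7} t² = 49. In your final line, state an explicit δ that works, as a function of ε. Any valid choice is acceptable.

Fix ε > 0. We seek δ > 0 with 0 < |t + 7| < δ ⇒ |t² − 49| < ε.
Factor: t² − 49 = (t + 7)(t - 7), so |t² − 49| = |t + 7|·|t - 7|.
Impose δ ≤ 1 so that |t| < 8; then |t - 7| ≤ 15.
Hence |t² − 49| ≤ 15|t + 7|, which is < ε once |t + 7| < ε/15.
Take δ = min(1, ε/15). If 0 < |t + 7| < δ then both bounds hold and |t² − 49| ≤ 15|t + 7| < 15·(ε/15) = ε.

δ = min(1, ε/15)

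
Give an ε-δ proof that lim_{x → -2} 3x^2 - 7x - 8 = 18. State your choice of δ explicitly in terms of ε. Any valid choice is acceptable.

Let ε > 0. We want δ > 0 such that 0 < |x + 2| < δ implies |(3x^2 - 7x - 8) − 18| < ε.
(3x^2 - 7x - 8) − 18 = 3x^2 - 7x - 26 = (x + 2)(3x - 13).
So |(3x^2 - 7x - 8) − 18| = |x + 2|·|3x - 13|.
Assume first that |x + 2| < 1, so |x| < 3. Then |3x - 13| ≤ 3·3 + 13 = 22.
Hence |(3x^2 - 7x - 8) − 18| ≤ 22|x + 2| < ε provided |x + 2| < ε/22.
Choosing δ = min(1, ε/22) ensures both conditions, hence |(3x^2 - 7x - 8) − 18| < ε.

δ = min(1, ε/22)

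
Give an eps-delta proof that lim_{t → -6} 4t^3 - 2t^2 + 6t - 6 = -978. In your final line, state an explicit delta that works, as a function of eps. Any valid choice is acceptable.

Let eps > 0 be given. We want delta > 0 such that 0 < |t + 6| < delta implies |(4t^3 - 2t^2 + 6t - 6) + 978| < eps.
(4t^3 - 2t^2 + 6t - 6) + 978 = 4t^3 - 2t^2 + 6t + 972 = (t + 6)(4t^2 - 26t + 162).
So |(4t^3 - 2t^2 + 6t - 6) + 978| = |t + 6|·|4t^2 - 26t + 162|.
Assume first that |t + 6| < 2, so |t| < 8. Then |4t^2 - 26t + 162| ≤ 4·8^2 + 26·8 + 162 = 626.
Hence |(4t^3 - 2t^2 + 6t - 6) + 978| ≤ 626|t + 6| < eps provided |t + 6| < eps/626.
Choosing delta = min(2, eps/626) ensures both conditions, hence |(4t^3 - 2t^2 + 6t - 6) + 978| < eps.

delta = min(2, eps/626)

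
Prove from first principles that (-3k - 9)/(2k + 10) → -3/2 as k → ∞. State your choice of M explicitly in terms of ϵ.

M = 3/ϵ

Suppose ϵ > 0. For k ≥ 1, |(-3k - 9)/(2k + 10) + 3/2| = |12|/(2(2k + 10)) = 12/(2(2k + 10)).
Since 2k + 10 ≥ 2k for k ≥ 1, this is ≤ 12/(2·2k) = 3/k.
So |(-3k - 9)/(2k + 10) + 3/2| < ϵ whenever k > 3/ϵ.
Take M = 3/ϵ. If k > M then |(-3k - 9)/(2k + 10) + 3/2| ≤ 3/k < ϵ.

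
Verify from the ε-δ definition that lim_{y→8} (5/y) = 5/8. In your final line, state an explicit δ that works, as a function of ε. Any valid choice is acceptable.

δ = min(4, (32/5)ε)

Let ε > 0 be given. We seek δ > 0 such that 0 < |y − 8| < δ implies |5/y − (5/8)| < ε.
|5/y − (5/8)| = 5·|8 − y|/(8·|y|) = 5|y − 8|/(8|y|).
Require δ ≤ 4 so that |y| > 8 − 4 = 4, hence 8|y| > 32.
Then |5/y − (5/8)| < 5|y − 8|/32, which is < ε when |y − 8| < (32/5)ε.
Take δ = min(4, (32/5)ε). Then 0 < |y − 8| < δ gives both |y − 8| < 4 and |y − 8| < (32/5)ε, so |5/y − (5/8)| < ε.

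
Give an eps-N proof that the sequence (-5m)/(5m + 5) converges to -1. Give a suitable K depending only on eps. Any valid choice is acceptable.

Let eps > 0. For m ≥ 1, |(-5m)/(5m + 5) + 1| = |25|/(5(5m + 5)) = 25/(5(5m + 5)).
Since 5m + 5 ≥ 5m for m ≥ 1, this is ≤ 25/(5·5m) = 1/m.
So |(-5m)/(5m + 5) + 1| < eps whenever m > 1/eps.
Take K = 1/eps. If m > K then |(-5m)/(5m + 5) + 1| ≤ 1/m < eps.

K = 1/eps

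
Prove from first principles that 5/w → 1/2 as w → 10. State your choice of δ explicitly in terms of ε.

δ = min(5, 10ε)

Fix ε > 0. We seek δ > 0 such that 0 < |w − 10| < δ implies |5/w − (1/2)| < ε.
|5/w − (1/2)| = 5·|10 − w|/(10·|w|) = 5|w − 10|/(10|w|).
Require δ ≤ 5 so that |w| > 10 − 5 = 5, hence 10|w| > 50.
Then |5/w − (1/2)| < 5|w − 10|/50, which is < ε when |w − 10| < 10ε.
Take δ = min(5, 10ε). Then 0 < |w − 10| < δ gives both |w − 10| < 5 and |w − 10| < 10ε, so |5/w − (1/2)| < ε.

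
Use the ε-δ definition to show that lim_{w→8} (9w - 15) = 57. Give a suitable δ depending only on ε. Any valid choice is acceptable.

δ = ε/9

Let ε > 0. We need δ > 0 so that 0 < |w − 8| < δ implies |(9w - 15) − 57| < ε.
|(9w - 15) − 57| = |9w - 72| = 9|w − 8|.
So 9|w − 8| < ε exactly when |w − 8| < ε/9.
Choosing δ = ε/9 gives |(9w - 15) − 57| = 9|w − 8| < ε whenever |w − 8| < δ.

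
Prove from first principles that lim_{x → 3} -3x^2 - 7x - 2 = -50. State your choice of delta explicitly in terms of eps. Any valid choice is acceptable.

Let eps > 0 be given. We want delta > 0 such that 0 < |x − 3| < delta implies |(-3x^2 - 7x - 2) + 50| < eps.
(-3x^2 - 7x - 2) + 50 = -3x^2 - 7x + 48 = (x − 3)(-3x - 16).
So |(-3x^2 - 7x - 2) + 50| = |x − 3|·|-3x - 16|.
Assume first that |x − 3| < 2, so |x| < 5. Then |-3x - 16| ≤ 3·5 + 16 = 31.
Hence |(-3x^2 - 7x - 2) + 50| ≤ 31|x − 3| < eps provided |x − 3| < eps/31.
Take delta = min(2, eps/31). Then 0 < |x − 3| < delta gives both |x − 3| < 2 and |x − 3| < eps/31, so |(-3x^2 - 7x - 2) + 50| < eps.

delta = min(2, eps/31)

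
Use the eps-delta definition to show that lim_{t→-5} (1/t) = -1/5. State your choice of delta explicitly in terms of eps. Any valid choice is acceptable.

delta = min(5/2, (25/2)eps)

Fix eps > 0. We seek delta > 0 such that 0 < |t + 5| < delta implies |1/t + 1/5| < eps.
|1/t + 1/5| = |-5 − t|/(5·|t|) = |t + 5|/(5|t|).
Restrict delta ≤ 5/2. Then |t + 5| < 5/2 gives |t| > 5/2, so 5|t| > 25/2.
Then |1/t + 1/5| < |t + 5|/(25/2), which is < eps when |t + 5| < (25/2)eps.
Take delta = min(5/2, (25/2)eps). Then 0 < |t + 5| < delta gives both |t + 5| < 5/2 and |t + 5| < (25/2)eps, so |1/t + 1/5| < eps.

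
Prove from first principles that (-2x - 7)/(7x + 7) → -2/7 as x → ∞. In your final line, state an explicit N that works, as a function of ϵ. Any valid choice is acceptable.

Suppose ϵ > 0. We seek N > 0 such that x > N implies |(-2x - 7)/(7x + 7) + 2/7| < ϵ.
(-2x - 7)/(7x + 7) + 2/7 = (7(-2x - 7) − (-2)(7x + 7)) / (7(7x + 7)) = -35/(7(7x + 7)).
For x > 0 we have 7x + 7 > 7x, so |(-2x - 7)/(7x + 7) + 2/7| = 35/(7(7x + 7)) < 35/(7·7x) = (5/7)/x.
Thus |(-2x - 7)/(7x + 7) + 2/7| < ϵ whenever x > (5/7)/ϵ.
Take N = (5/7)/ϵ. If x > N then |(-2x - 7)/(7x + 7) + 2/7| < (5/7)/x < ϵ.

N = (5/7)/ϵ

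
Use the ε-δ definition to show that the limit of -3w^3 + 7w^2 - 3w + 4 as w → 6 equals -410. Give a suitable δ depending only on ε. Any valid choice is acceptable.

Fix ε > 0. We want δ > 0 such that 0 < |w − 6| < δ implies |(-3w^3 + 7w^2 - 3w + 4) + 410| < ε.
(-3w^3 + 7w^2 - 3w + 4) + 410 = -3w^3 + 7w^2 - 3w + 414 = (w − 6)(-3w^2 - 11w - 69).
So |(-3w^3 + 7w^2 - 3w + 4) + 410| = |w − 6|·|-3w^2 - 11w - 69|.
Require δ ≤ 2. Then |w − 6| < 2 gives |w| < 8, and by the triangle inequality |-3w^2 - 11w - 69| ≤ 3·8^2 + 11·8 + 69 = 349.
Hence |(-3w^3 + 7w^2 - 3w + 4) + 410| ≤ 349|w − 6| < ε provided |w − 6| < ε/349.
Take δ = min(2, ε/349). Then 0 < |w − 6| < δ gives both |w − 6| < 2 and |w − 6| < ε/349, so |(-3w^3 + 7w^2 - 3w + 4) + 410| < ε.

δ = min(2, ε/349)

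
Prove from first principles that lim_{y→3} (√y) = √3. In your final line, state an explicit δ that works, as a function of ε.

δ = min(3, √3·ε)

Let ε > 0 be given. We want δ > 0 such that 0 < |y − 3| < δ implies |√y − √3| < ε.
Multiplying by the conjugate, |√y − √3| = |y − 3|/(√y + √3).
Restrict δ ≤ 3 so that |y − 3| < 3 forces y > 0, and then √y + √3 > √3.
Hence |√y − √3| < |y − 3|/√3, which is < ε once |y − 3| < √3·ε.
Take δ = min(3, √3·ε). If 0 < |y − 3| < δ then y > 0 and |√y − √3| < |y − 3|/√3 < ε.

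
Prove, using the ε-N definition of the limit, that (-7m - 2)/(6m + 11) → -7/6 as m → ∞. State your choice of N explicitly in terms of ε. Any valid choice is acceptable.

Suppose ε > 0. For m ≥ 1, |(-7m - 2)/(6m + 11) + 7/6| = |65|/(6(6m + 11)) = 65/(6(6m + 11)).
Since 6m + 11 ≥ 6m for m ≥ 1, this is ≤ 65/(6·6m) = (65/36)/m.
So |(-7m - 2)/(6m + 11) + 7/6| < ε whenever m > (65/36)/ε.
Take N = (65/36)/ε. If m > N then |(-7m - 2)/(6m + 11) + 7/6| ≤ (65/36)/m < ε.

N = (65/36)/ε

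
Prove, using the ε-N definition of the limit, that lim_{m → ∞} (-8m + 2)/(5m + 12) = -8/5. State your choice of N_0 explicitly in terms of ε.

Suppose ε > 0. For m ≥ 1, |(-8m + 2)/(5m + 12) + 8/5| = |106|/(5(5m + 12)) = 106/(5(5m + 12)).
Since 5m + 12 ≥ 5m for m ≥ 1, this is ≤ 106/(5·5m) = (106/25)/m.
So |(-8m + 2)/(5m + 12) + 8/5| < ε whenever m > (106/25)/ε.
Take N_0 = (106/25)/ε. If m > N_0 then |(-8m + 2)/(5m + 12) + 8/5| ≤ (106/25)/m < ε.

N_0 = (106/25)/ε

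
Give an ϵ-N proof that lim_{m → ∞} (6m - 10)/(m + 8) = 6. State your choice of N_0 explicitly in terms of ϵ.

N_0 = 58/ϵ

Fix ϵ > 0. For m ≥ 1, |(6m - 10)/(m + 8) − 6| = |-58|/((m + 8)) = 58/((m + 8)).
Since m + 8 ≥ m for m ≥ 1, this is ≤ 58/(m) = 58/m.
So |(6m - 10)/(m + 8) − 6| < ϵ whenever m > 58/ϵ.
Take N_0 = 58/ϵ. If m > N_0 then |(6m - 10)/(m + 8) − 6| ≤ 58/m < ϵ.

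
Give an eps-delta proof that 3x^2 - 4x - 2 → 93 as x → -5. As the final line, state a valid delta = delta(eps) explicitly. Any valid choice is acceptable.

delta = min(1, eps/37)

Fix eps > 0. We want delta > 0 such that 0 < |x + 5| < delta implies |(3x^2 - 4x - 2) − 93| < eps.
(3x^2 - 4x - 2) − 93 = 3x^2 - 4x - 95 = (x + 5)(3x - 19).
So |(3x^2 - 4x - 2) − 93| = |x + 5|·|3x - 19|.
Require delta ≤ 1. Then |x + 5| < 1 gives |x| < 6, and by the triangle inequality |3x - 19| ≤ 3·6 + 19 = 37.
Hence |(3x^2 - 4x - 2) − 93| ≤ 37|x + 5| < eps provided |x + 5| < eps/37.
Take delta = min(1, eps/37). Then 0 < |x + 5| < delta gives both |x + 5| < 1 and |x + 5| < eps/37, so |(3x^2 - 4x - 2) − 93| < eps.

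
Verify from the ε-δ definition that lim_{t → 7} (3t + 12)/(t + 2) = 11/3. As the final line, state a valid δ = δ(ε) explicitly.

δ = min(9/2, (27/4)ε)

Suppose ε > 0. We want δ > 0 with 0 < |t − 7| < δ ⇒ |(3t + 12)/(t + 2) − (11/3)| < ε.
Combining over a common denominator, (3t + 12)/(t + 2) − (11/3) = [(3t + 12)·9 − 33·(t + 2)] / [9·(t + 2)] = -6(t − 7) / (9(t + 2)).
So |(3t + 12)/(t + 2) − (11/3)| = 6|t − 7| / (9·|t + 2|).
Require δ ≤ 9/2, so |t + 2| ≥ |9| − |t − 7| > 9 − 9/2 = 9/2.
Hence |(3t + 12)/(t + 2) − (11/3)| < 6|t − 7|/(9·(9/2)) = (4/27)|t − 7|, which is < ε once |t − 7| < (27/4)ε.
Take δ = min(9/2, (27/4)ε). Then 0 < |t − 7| < δ forces both bounds, so |(3t + 12)/(t + 2) − (11/3)| < ε.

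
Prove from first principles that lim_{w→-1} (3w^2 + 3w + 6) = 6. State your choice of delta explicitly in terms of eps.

delta = min(1, eps/6)

Let eps > 0. We want delta > 0 such that 0 < |w + 1| < delta implies |(3w^2 + 3w + 6) − 6| < eps.
(3w^2 + 3w + 6) − 6 = 3w^2 + 3w = (w + 1)(3w).
So |(3w^2 + 3w + 6) − 6| = |w + 1|·|3w|.
Assume first that |w + 1| < 1, so |w| < 2. Then |3w| ≤ 3·2 = 6.
Hence |(3w^2 + 3w + 6) − 6| ≤ 6|w + 1| < eps provided |w + 1| < eps/6.
Take delta = min(1, eps/6). Then 0 < |w + 1| < delta gives both |w + 1| < 1 and |w + 1| < eps/6, so |(3w^2 + 3w + 6) − 6| < eps.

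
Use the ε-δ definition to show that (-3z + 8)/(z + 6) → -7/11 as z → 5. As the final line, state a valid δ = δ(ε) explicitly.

δ = min(11/2, (121/52)ε)

Let ε > 0 be given. We want δ > 0 with 0 < |z − 5| < δ ⇒ |(-3z + 8)/(z + 6) + 7/11| < ε.
Combining over a common denominator, (-3z + 8)/(z + 6) + 7/11 = [(-3z + 8)·11 − (-7)·(z + 6)] / [11·(z + 6)] = -26(z − 5) / (11(z + 6)).
So |(-3z + 8)/(z + 6) + 7/11| = 26|z − 5| / (11·|z + 6|).
Restrict δ ≤ 11/2. Then |z − 5| < 11/2 gives |z + 6| = |(z − 5) + 11| ≥ 11 − 11/2 = 11/2.
Hence |(-3z + 8)/(z + 6) + 7/11| < 26|z − 5|/(11·(11/2)) = (52/121)|z − 5|, which is < ε once |z − 5| < (121/52)ε.
Take δ = min(11/2, (121/52)ε). Then 0 < |z − 5| < δ forces both bounds, so |(-3z + 8)/(z + 6) + 7/11| < ε.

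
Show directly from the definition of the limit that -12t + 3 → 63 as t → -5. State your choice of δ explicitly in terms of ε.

δ = ε/12

Suppose ε > 0. We need δ > 0 so that 0 < |t + 5| < δ implies |(-12t + 3) − 63| < ε.
Since (-12t + 3) − 63 = -12(t + 5), we have |(-12t + 3) − 63| = 12|t + 5|.
So 12|t + 5| < ε exactly when |t + 5| < ε/12.
Choosing δ = ε/12 gives |(-12t + 3) − 63| = 12|t + 5| < ε whenever |t + 5| < δ.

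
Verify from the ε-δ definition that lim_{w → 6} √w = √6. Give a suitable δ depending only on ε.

Suppose ε > 0. We want δ > 0 such that 0 < |w − 6| < δ implies |√w − √6| < ε.
Rationalise: √w − √6 = (w − 6)/(√w + √6), so |√w − √6| = |w − 6|/(√w + √6).
Restrict δ ≤ 6 so that |w − 6| < 6 forces w > 0, and then √w + √6 > √6.
Hence |√w − √6| < |w − 6|/√6, which is < ε once |w − 6| < √6·ε.
Take δ = min(6, √6·ε). If 0 < |w − 6| < δ then w > 0 and |√w − √6| < |w − 6|/√6 < ε.

δ = min(6, √6·ε)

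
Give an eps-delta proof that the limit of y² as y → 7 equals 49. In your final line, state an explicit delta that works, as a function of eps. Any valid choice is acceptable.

delta = min(1, eps/15)

Suppose eps > 0. We seek delta > 0 with 0 < |y − 7| < delta ⇒ |y² − 49| < eps.
Factor: y² − 49 = (y − 7)(y + 7), so |y² − 49| = |y − 7|·|y + 7|.
Restrict delta ≤ 1. Then |y − 7| < 1 gives |y| < 8, so by the triangle inequality |y + 7| ≤ 8 + 7 = 15.
Hence |y² − 49| ≤ 15|y − 7|, which is < eps once |y − 7| < eps/15.
Take delta = min(1, eps/15). If 0 < |y − 7| < delta then both bounds hold and |y² − 49| ≤ 15|y − 7| < 15·(eps/15) = eps.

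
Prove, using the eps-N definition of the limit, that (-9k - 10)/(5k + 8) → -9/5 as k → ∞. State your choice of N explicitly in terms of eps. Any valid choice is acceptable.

Let eps > 0 be given. For k ≥ 1, |(-9k - 10)/(5k + 8) + 9/5| = |22|/(5(5k + 8)) = 22/(5(5k + 8)).
Since 5k + 8 ≥ 5k for k ≥ 1, this is ≤ 22/(5·5k) = (22/25)/k.
So |(-9k - 10)/(5k + 8) + 9/5| < eps whenever k > (22/25)/eps.
Take N = (22/25)/eps. If k > N then |(-9k - 10)/(5k + 8) + 9/5| ≤ (22/25)/k < eps.

N = (22/25)/eps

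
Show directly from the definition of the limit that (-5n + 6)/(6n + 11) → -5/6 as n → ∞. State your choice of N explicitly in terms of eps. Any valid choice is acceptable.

Let eps > 0. For n ≥ 1, |(-5n + 6)/(6n + 11) + 5/6| = |91|/(6(6n + 11)) = 91/(6(6n + 11)).
Since 6n + 11 ≥ 6n for n ≥ 1, this is ≤ 91/(6·6n) = (91/36)/n.
So |(-5n + 6)/(6n + 11) + 5/6| < eps whenever n > (91/36)/eps.
Take N = (91/36)/eps. If n > N then |(-5n + 6)/(6n + 11) + 5/6| ≤ (91/36)/n < eps.

N = (91/36)/eps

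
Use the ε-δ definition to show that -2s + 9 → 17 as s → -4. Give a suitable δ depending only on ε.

Let ε > 0. We need δ > 0 so that 0 < |s + 4| < δ implies |(-2s + 9) − 17| < ε.
Since (-2s + 9) − 17 = -2(s + 4), we have |(-2s + 9) − 17| = 2|s + 4|.
So 2|s + 4| < ε exactly when |s + 4| < ε/2.
Choosing δ = ε/2 gives |(-2s + 9) − 17| = 2|s + 4| < ε whenever |s + 4| < δ.

δ = ε/2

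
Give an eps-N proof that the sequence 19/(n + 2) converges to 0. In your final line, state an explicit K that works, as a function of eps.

Suppose eps > 0. For n ≥ 1, |19/(n + 2) − 0| = 19/(n + 2) ≤ 19/n.
We need 19/n < eps, i.e. n > 19/eps.
Take K = 19/eps. If n > K then |19/(n + 2)| ≤ 19/n < eps.

K = 19/eps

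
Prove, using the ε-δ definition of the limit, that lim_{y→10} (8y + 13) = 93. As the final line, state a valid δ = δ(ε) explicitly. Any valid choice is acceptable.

δ = ε/8

Fix ε > 0. We need δ > 0 so that 0 < |y − 10| < δ implies |(8y + 13) − 93| < ε.
Since (8y + 13) − 93 = 8(y − 10), we have |(8y + 13) − 93| = 8|y − 10|.
So 8|y − 10| < ε exactly when |y − 10| < ε/8.
Choosing δ = ε/8 gives |(8y + 13) − 93| = 8|y − 10| < ε whenever |y − 10| < δ.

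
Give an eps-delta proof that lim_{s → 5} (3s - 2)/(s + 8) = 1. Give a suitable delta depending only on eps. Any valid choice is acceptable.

Fix eps > 0. We want delta > 0 with 0 < |s − 5| < delta ⇒ |(3s - 2)/(s + 8) − 1| < eps.
Combining over a common denominator, (3s - 2)/(s + 8) − 1 = [(3s - 2)·13 − 13·(s + 8)] / [13·(s + 8)] = 26(s − 5) / (13(s + 8)).
So |(3s - 2)/(s + 8) − 1| = 26|s − 5| / (13·|s + 8|).
Restrict delta ≤ 13/2. Then |s − 5| < 13/2 gives |s + 8| = |(s − 5) + 13| ≥ 13 − 13/2 = 13/2.
Hence |(3s - 2)/(s + 8) − 1| < 26|s − 5|/(13·(13/2)) = (4/13)|s − 5|, which is < eps once |s − 5| < (13/4)eps.
Take delta = min(13/2, (13/4)eps). Then 0 < |s − 5| < delta forces both bounds, so |(3s - 2)/(s + 8) − 1| < eps.

delta = min(13/2, (13/4)eps)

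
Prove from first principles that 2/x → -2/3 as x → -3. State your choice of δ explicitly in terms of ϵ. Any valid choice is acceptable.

Suppose ϵ > 0. We seek δ > 0 such that 0 < |x + 3| < δ implies |2/x + 2/3| < ϵ.
|2/x + 2/3| = 2·|-3 − x|/(3·|x|) = 2|x + 3|/(3|x|).
Restrict δ ≤ 3/2. Then |x + 3| < 3/2 gives |x| > 3/2, so 3|x| > 9/2.
Then |2/x + 2/3| < 2|x + 3|/(9/2), which is < ϵ when |x + 3| < (9/4)ϵ.
Take δ = min(3/2, (9/4)ϵ). Then 0 < |x + 3| < δ gives both |x + 3| < 3/2 and |x + 3| < (9/4)ϵ, so |2/x + 2/3| < ϵ.

δ = min(3/2, (9/4)ϵ)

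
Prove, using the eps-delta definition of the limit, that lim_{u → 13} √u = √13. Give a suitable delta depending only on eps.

delta = min(13, √13·eps)

Fix eps > 0. We want delta > 0 such that 0 < |u − 13| < delta implies |√u − √13| < eps.
Multiplying by the conjugate, |√u − √13| = |u − 13|/(√u + √13).
Restrict delta ≤ 13 so that |u − 13| < 13 forces u > 0, and then √u + √13 > √13.
Hence |√u − √13| < |u − 13|/√13, which is < eps once |u − 13| < √13·eps.
Take delta = min(13, √13·eps). If 0 < |u − 13| < delta then u > 0 and |√u − √13| < |u − 13|/√13 < eps.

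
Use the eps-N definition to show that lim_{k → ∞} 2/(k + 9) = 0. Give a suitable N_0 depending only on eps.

Fix eps > 0. For k ≥ 1, |2/(k + 9) − 0| = 2/(k + 9) ≤ 2/k.
We need 2/k < eps, i.e. k > 2/eps.
Take N_0 = 2/eps. If k > N_0 then |2/(k + 9)| ≤ 2/k < eps.

N_0 = 2/eps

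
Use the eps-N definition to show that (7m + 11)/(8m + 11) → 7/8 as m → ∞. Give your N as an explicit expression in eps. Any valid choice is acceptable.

N = (11/64)/eps

Let eps > 0 be given. For m ≥ 1, |(7m + 11)/(8m + 11) − (7/8)| = |11|/(8(8m + 11)) = 11/(8(8m + 11)).
Since 8m + 11 ≥ 8m for m ≥ 1, this is ≤ 11/(8·8m) = (11/64)/m.
So |(7m + 11)/(8m + 11) − (7/8)| < eps whenever m > (11/64)/eps.
Take N = (11/64)/eps. If m > N then |(7m + 11)/(8m + 11) − (7/8)| ≤ (11/64)/m < eps.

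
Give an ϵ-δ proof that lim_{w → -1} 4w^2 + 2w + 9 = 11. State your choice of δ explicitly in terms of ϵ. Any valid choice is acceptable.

δ = min(1, ϵ/10)

Suppose ϵ > 0. We want δ > 0 such that 0 < |w + 1| < δ implies |(4w^2 + 2w + 9) − 11| < ϵ.
(4w^2 + 2w + 9) − 11 = 4w^2 + 2w - 2 = (w + 1)(4w - 2).
So |(4w^2 + 2w + 9) − 11| = |w + 1|·|4w - 2|.
Assume first that |w + 1| < 1, so |w| < 2. Then |4w - 2| ≤ 4·2 + 2 = 10.
Hence |(4w^2 + 2w + 9) − 11| ≤ 10|w + 1| < ϵ provided |w + 1| < ϵ/10.
Take δ = min(1, ϵ/10). Then 0 < |w + 1| < δ gives both |w + 1| < 1 and |w + 1| < ϵ/10, so |(4w^2 + 2w + 9) − 11| < ϵ.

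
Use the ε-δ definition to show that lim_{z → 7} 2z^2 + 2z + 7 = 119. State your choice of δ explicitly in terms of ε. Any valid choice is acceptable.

δ = min(1, ε/32)

Fix ε > 0. We want δ > 0 such that 0 < |z − 7| < δ implies |(2z^2 + 2z + 7) − 119| < ε.
(2z^2 + 2z + 7) − 119 = 2z^2 + 2z - 112 = (z − 7)(2z + 16).
So |(2z^2 + 2z + 7) − 119| = |z − 7|·|2z + 16|.
Assume first that |z − 7| < 1, so |z| < 8. Then |2z + 16| ≤ 2·8 + 16 = 32.
Hence |(2z^2 + 2z + 7) − 119| ≤ 32|z − 7| < ε provided |z − 7| < ε/32.
Take δ = min(1, ε/32). Then 0 < |z − 7| < δ gives both |z − 7| < 1 and |z − 7| < ε/32, so |(2z^2 + 2z + 7) − 119| < ε.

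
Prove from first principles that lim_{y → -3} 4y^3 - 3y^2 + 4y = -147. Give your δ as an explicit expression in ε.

δ = min(2, ε/224)

Suppose ε > 0. We want δ > 0 such that 0 < |y + 3| < δ implies |(4y^3 - 3y^2 + 4y) + 147| < ε.
(4y^3 - 3y^2 + 4y) + 147 = 4y^3 - 3y^2 + 4y + 147 = (y + 3)(4y^2 - 15y + 49).
So |(4y^3 - 3y^2 + 4y) + 147| = |y + 3|·|4y^2 - 15y + 49|.
Require δ ≤ 2. Then |y + 3| < 2 gives |y| < 5, and by the triangle inequality |4y^2 - 15y + 49| ≤ 4·5^2 + 15·5 + 49 = 224.
Hence |(4y^3 - 3y^2 + 4y) + 147| ≤ 224|y + 3| < ε provided |y + 3| < ε/224.
Take δ = min(2, ε/224). Then 0 < |y + 3| < δ gives both |y + 3| < 2 and |y + 3| < ε/224, so |(4y^3 - 3y^2 + 4y) + 147| < ε.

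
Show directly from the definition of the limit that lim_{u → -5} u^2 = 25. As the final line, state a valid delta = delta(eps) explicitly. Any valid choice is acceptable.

delta = min(2, eps/12)

Let eps > 0 be given. We seek delta > 0 with 0 < |u + 5| < delta ⇒ |u^2 − 25| < eps.
Factor: u^2 − 25 = (u + 5)(u - 5), so |u^2 − 25| = |u + 5|·|u - 5|.
Restrict delta ≤ 2. Then |u + 5| < 2 gives |u| < 7, so by the triangle inequality |u - 5| ≤ 7 + 5 = 12.
Hence |u^2 − 25| ≤ 12|u + 5|, which is < eps once |u + 5| < eps/12.
Take delta = min(2, eps/12). If 0 < |u + 5| < delta then both bounds hold and |u^2 − 25| ≤ 12|u + 5| < 12·(eps/12) = eps.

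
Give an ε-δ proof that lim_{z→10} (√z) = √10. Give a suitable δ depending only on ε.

δ = min(10, √10·ε)

Suppose ε > 0. We want δ > 0 such that 0 < |z − 10| < δ implies |√z − √10| < ε.
Rationalise: √z − √10 = (z − 10)/(√z + √10), so |√z − √10| = |z − 10|/(√z + √10).
Restrict δ ≤ 10 so that |z − 10| < 10 forces z > 0, and then √z + √10 > √10.
Hence |√z − √10| < |z − 10|/√10, which is < ε once |z − 10| < √10·ε.
Take δ = min(10, √10·ε). If 0 < |z − 10| < δ then z > 0 and |√z − √10| < |z − 10|/√10 < ε.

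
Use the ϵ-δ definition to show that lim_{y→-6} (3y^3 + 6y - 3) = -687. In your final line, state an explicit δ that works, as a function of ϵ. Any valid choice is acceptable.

δ = min(1, ϵ/387)

Let ϵ > 0 be given. We want δ > 0 such that 0 < |y + 6| < δ implies |(3y^3 + 6y - 3) + 687| < ϵ.
(3y^3 + 6y - 3) + 687 = 3y^3 + 6y + 684 = (y + 6)(3y^2 - 18y + 114).
So |(3y^3 + 6y - 3) + 687| = |y + 6|·|3y^2 - 18y + 114|.
Assume first that |y + 6| < 1, so |y| < 7. Then |3y^2 - 18y + 114| ≤ 3·7^2 + 18·7 + 114 = 387.
Hence |(3y^3 + 6y - 3) + 687| ≤ 387|y + 6| < ϵ provided |y + 6| < ϵ/387.
Choosing δ = min(1, ϵ/387) ensures both conditions, hence |(3y^3 + 6y - 3) + 687| < ϵ.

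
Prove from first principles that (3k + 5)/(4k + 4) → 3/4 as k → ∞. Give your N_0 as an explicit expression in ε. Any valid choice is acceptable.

N_0 = (1/2)/ε

Suppose ε > 0. For k ≥ 1, |(3k + 5)/(4k + 4) − (3/4)| = |8|/(4(4k + 4)) = 8/(4(4k + 4)).
Since 4k + 4 ≥ 4k for k ≥ 1, this is ≤ 8/(4·4k) = (1/2)/k.
So |(3k + 5)/(4k + 4) − (3/4)| < ε whenever k > (1/2)/ε.
Take N_0 = (1/2)/ε. If k > N_0 then |(3k + 5)/(4k + 4) − (3/4)| ≤ (1/2)/k < ε.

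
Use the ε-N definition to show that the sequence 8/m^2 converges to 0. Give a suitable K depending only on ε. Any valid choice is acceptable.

Suppose ε > 0. For m ≥ 1, |8/m^2 − 0| = 8/m^2.
8/m^2 < ε ⇔ m^2 > 8/ε ⇔ m > (8/ε)^{1/2}.
Take K = (8/ε)^{1/2}. Then m > K implies 8/m^2 < ε.

K = (8/ε)^{1/2}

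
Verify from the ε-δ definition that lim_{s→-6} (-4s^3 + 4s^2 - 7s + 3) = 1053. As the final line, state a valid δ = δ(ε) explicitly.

δ = min(1, ε/567)

Suppose ε > 0. We want δ > 0 such that 0 < |s + 6| < δ implies |(-4s^3 + 4s^2 - 7s + 3) − 1053| < ε.
(-4s^3 + 4s^2 - 7s + 3) − 1053 = -4s^3 + 4s^2 - 7s - 1050 = (s + 6)(-4s^2 + 28s - 175).
So |(-4s^3 + 4s^2 - 7s + 3) − 1053| = |s + 6|·|-4s^2 + 28s - 175|.
Require δ ≤ 1. Then |s + 6| < 1 gives |s| < 7, and by the triangle inequality |-4s^2 + 28s - 175| ≤ 4·7^2 + 28·7 + 175 = 567.
Hence |(-4s^3 + 4s^2 - 7s + 3) − 1053| ≤ 567|s + 6| < ε provided |s + 6| < ε/567.
Choosing δ = min(1, ε/567) ensures both conditions, hence |(-4s^3 + 4s^2 - 7s + 3) − 1053| < ε.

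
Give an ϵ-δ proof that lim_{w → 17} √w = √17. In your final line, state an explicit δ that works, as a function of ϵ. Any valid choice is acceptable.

δ = min(17, √17·ϵ)

Suppose ϵ > 0. We want δ > 0 such that 0 < |w − 17| < δ implies |√w − √17| < ϵ.
Multiplying by the conjugate, |√w − √17| = |w − 17|/(√w + √17).
Restrict δ ≤ 17 so that |w − 17| < 17 forces w > 0, and then √w + √17 > √17.
Hence |√w − √17| < |w − 17|/√17, which is < ϵ once |w − 17| < √17·ϵ.
Take δ = min(17, √17·ϵ). If 0 < |w − 17| < δ then w > 0 and |√w − √17| < |w − 17|/√17 < ϵ.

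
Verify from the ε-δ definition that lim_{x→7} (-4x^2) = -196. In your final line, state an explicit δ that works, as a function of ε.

Suppose ε > 0. We want δ > 0 such that 0 < |x − 7| < δ implies |(-4x^2) + 196| < ε.
(-4x^2) + 196 = -4x^2 + 196 = (x − 7)(-4x - 28).
So |(-4x^2) + 196| = |x − 7|·|-4x - 28|.
Assume first that |x − 7| < 1, so |x| < 8. Then |-4x - 28| ≤ 4·8 + 28 = 60.
Hence |(-4x^2) + 196| ≤ 60|x − 7| < ε provided |x − 7| < ε/60.
Choosing δ = min(1, ε/60) ensures both conditions, hence |(-4x^2) + 196| < ε.

δ = min(1, ε/60)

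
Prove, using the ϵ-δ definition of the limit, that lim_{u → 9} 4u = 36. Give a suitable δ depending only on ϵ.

δ = ϵ/4

Let ϵ > 0. We need δ > 0 so that 0 < |u − 9| < δ implies |(4u) − 36| < ϵ.
|(4u) − 36| = |4u - 36| = 4|u − 9|.
Thus it suffices that |u − 9| < ϵ/4.
Take δ = ϵ/4. If 0 < |u − 9| < δ then |(4u) − 36| = 4|u − 9| < 4·(ϵ/4) = ϵ.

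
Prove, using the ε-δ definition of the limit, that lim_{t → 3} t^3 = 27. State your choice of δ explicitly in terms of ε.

δ = min(2, ε/49)

Let ε > 0. We seek δ > 0 with 0 < |t − 3| < δ ⇒ |t^3 − 27| < ε.
Factor: t^3 − 27 = (t − 3)(t^2 + 3t + 9), so |t^3 − 27| = |t − 3|·|t^2 + 3t + 9|.
Restrict δ ≤ 2. Then |t − 3| < 2 gives |t| < 5, so by the triangle inequality |t^2 + 3t + 9| ≤ 5^2 + 3·5 + 9 = 49.
Hence |t^3 − 27| ≤ 49|t − 3|, which is < ε once |t − 3| < ε/49.
Take δ = min(2, ε/49). If 0 < |t − 3| < δ then both bounds hold and |t^3 − 27| ≤ 49|t − 3| < 49·(ε/49) = ε.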